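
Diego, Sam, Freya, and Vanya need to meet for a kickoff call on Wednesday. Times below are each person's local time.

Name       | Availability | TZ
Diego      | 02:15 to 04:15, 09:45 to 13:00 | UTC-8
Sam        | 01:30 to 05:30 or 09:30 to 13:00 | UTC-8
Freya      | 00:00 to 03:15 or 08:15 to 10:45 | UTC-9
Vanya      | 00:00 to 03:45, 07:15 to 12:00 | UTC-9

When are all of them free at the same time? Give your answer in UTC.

Diego in UTC: 10:15-12:15, 17:45-21:00 (add 8h to convert from UTC-8).
Sam in UTC: 09:30-13:30, 17:30-21:00 (add 8h to convert from UTC-8).
Freya in UTC: 09:00-12:15, 17:15-19:45 (add 9h to convert from UTC-9).
Vanya in UTC: 09:00-12:45, 16:15-21:00 (add 9h to convert from UTC-9).
Diego ∩ Sam: 10:15-12:15, 17:45-21:00.
Diego ∩ Sam ∩ Freya: 10:15-12:15, 17:45-19:45.
Diego ∩ Sam ∩ Freya ∩ Vanya: 10:15-12:15, 17:45-19:45.

10:15-12:15, 17:45-19:45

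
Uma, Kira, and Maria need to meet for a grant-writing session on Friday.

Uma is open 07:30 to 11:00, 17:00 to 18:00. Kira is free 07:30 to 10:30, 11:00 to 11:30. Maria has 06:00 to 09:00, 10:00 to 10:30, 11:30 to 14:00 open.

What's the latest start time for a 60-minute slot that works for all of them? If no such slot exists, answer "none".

08:00

Uma ∩ Kira: 07:30-10:30.
Uma ∩ Kira ∩ Maria: 07:30-09:00, 10:00-10:30.
The last common window of at least 60 minutes is 07:30-09:00; a 60-minute meeting can start as late as 08:00 and still end by 09:00.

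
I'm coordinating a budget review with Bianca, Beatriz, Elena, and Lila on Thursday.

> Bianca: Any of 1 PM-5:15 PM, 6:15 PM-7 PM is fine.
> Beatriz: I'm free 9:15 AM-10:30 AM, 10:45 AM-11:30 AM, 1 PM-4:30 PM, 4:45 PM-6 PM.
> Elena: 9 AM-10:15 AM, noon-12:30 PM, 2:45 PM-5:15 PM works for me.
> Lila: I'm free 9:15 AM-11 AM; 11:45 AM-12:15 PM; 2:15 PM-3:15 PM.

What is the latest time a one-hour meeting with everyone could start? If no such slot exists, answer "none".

none

Bianca ∩ Beatriz: 13:00-16:30, 16:45-17:15.
Bianca ∩ Beatriz ∩ Elena: 14:45-16:30, 16:45-17:15.
Bianca ∩ Beatriz ∩ Elena ∩ Lila: 14:45-15:15.
So the common availability across everyone is 14:45-15:15.
No common window is at least 60 minutes long.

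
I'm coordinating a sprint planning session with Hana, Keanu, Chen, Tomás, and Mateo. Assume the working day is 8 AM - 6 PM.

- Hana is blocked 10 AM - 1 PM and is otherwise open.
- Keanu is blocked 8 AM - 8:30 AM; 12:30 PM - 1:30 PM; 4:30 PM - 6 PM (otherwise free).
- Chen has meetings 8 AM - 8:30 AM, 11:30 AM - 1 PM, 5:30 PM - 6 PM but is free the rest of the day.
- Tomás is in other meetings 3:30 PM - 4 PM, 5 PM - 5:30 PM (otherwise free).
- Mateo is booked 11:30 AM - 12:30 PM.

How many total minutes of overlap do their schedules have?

240

Hana free: 08:00-10:00, 13:00-18:00 (invert busy blocks within the working day).
Keanu free: 08:30-12:30, 13:30-16:30 (invert busy blocks within the working day).
Chen free: 08:30-11:30, 13:00-17:30 (invert busy blocks within the working day).
Tomás free: 08:00-15:30, 16:00-17:00, 17:30-18:00 (invert busy blocks within the working day).
Mateo free: 08:00-11:30, 12:30-18:00 (invert busy blocks within the working day).
Hana ∩ Keanu: 08:30-10:00, 13:30-16:30.
Hana ∩ Keanu ∩ Chen: 08:30-10:00, 13:30-16:30.
Hana ∩ Keanu ∩ Chen ∩ Tomás: 08:30-10:00, 13:30-15:30, 16:00-16:30.
Hana ∩ Keanu ∩ Chen ∩ Tomás ∩ Mateo: 08:30-10:00, 13:30-15:30, 16:00-16:30.
Summing the common windows: 90 + 120 + 30 = 240 minutes.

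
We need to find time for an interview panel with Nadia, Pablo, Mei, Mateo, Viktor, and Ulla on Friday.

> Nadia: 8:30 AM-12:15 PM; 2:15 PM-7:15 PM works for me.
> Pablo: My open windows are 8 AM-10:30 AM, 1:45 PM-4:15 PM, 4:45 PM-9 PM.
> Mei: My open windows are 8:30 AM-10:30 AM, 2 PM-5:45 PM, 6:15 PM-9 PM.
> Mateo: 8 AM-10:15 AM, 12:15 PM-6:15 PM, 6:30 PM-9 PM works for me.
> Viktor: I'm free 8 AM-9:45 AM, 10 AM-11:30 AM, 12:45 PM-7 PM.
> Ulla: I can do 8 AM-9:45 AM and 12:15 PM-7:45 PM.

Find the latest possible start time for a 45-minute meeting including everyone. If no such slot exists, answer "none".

17:00

Nadia ∩ Pablo: 08:30-10:30, 14:15-16:15, 16:45-19:15.
Nadia ∩ Pablo ∩ Mei: 08:30-10:30, 14:15-16:15, 16:45-17:45, 18:15-19:15.
Nadia ∩ Pablo ∩ Mei ∩ Mateo: 08:30-10:15, 14:15-16:15, 16:45-17:45, 18:30-19:15.
Nadia ∩ Pablo ∩ Mei ∩ Mateo ∩ Viktor: 08:30-09:45, 10:00-10:15, 14:15-16:15, 16:45-17:45, 18:30-19:00.
Nadia ∩ Pablo ∩ Mei ∩ Mateo ∩ Viktor ∩ Ulla: 08:30-09:45, 14:15-16:15, 16:45-17:45, 18:30-19:00.
Those are the intersection windows.
The last common window of at least 45 minutes is 16:45-17:45; a 45-minute meeting can start as late as 17:00 and still end by 17:45.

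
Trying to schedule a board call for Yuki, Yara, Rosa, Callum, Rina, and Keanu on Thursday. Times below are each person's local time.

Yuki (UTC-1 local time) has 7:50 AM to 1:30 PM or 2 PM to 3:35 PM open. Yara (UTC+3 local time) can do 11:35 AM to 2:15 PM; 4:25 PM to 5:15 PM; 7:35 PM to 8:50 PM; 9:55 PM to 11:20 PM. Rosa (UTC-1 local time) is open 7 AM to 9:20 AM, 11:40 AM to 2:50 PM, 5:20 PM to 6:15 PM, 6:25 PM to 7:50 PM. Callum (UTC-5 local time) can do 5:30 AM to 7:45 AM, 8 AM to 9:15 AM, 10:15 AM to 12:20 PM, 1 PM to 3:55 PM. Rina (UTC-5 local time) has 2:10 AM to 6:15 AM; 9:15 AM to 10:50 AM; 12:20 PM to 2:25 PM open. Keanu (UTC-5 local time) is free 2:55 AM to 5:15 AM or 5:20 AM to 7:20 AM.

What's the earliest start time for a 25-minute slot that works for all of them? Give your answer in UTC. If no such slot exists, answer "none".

Yuki in UTC: 08:50-14:30, 15:00-16:35 (add 1h to convert from UTC-1).
Yara in UTC: 08:35-11:15, 13:25-14:15, 16:35-17:50, 18:55-20:20 (subtract 3h to convert from UTC+3).
Rosa in UTC: 08:00-10:20, 12:40-15:50, 18:20-19:15, 19:25-20:50 (add 1h to convert from UTC-1).
Callum in UTC: 10:30-12:45, 13:00-14:15, 15:15-17:20, 18:00-20:55 (add 5h to convert from UTC-5).
Rina in UTC: 07:10-11:15, 14:15-15:50, 17:20-19:25 (add 5h to convert from UTC-5).
Keanu in UTC: 07:55-10:15, 10:20-12:20 (add 5h to convert from UTC-5).
Yuki ∩ Yara: 08:50-11:15, 13:25-14:15.
Yuki ∩ Yara ∩ Rosa: 08:50-10:20, 13:25-14:15.
Yuki ∩ Yara ∩ Rosa ∩ Callum: 13:25-14:15.
Yuki ∩ Yara ∩ Rosa ∩ Callum ∩ Rina: ∅.
Yuki ∩ Yara ∩ Rosa ∩ Callum ∩ Rina ∩ Keanu: ∅.
There is no time when everyone is free.
No common window is at least 25 minutes long.

none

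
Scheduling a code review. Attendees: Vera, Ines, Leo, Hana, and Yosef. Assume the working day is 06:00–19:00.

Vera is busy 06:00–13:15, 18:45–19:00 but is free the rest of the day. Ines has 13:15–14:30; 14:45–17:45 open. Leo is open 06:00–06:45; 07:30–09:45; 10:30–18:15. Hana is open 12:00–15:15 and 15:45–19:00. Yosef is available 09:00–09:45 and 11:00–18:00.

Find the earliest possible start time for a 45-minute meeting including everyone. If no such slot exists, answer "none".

13:15

Vera free: 13:15-18:45 (invert busy blocks within the working day).
Ines free: 13:15-14:30, 14:45-17:45.
Leo free: 06:00-06:45, 07:30-09:45, 10:30-18:15.
Hana free: 12:00-15:15, 15:45-19:00.
Yosef free: 09:00-09:45, 11:00-18:00.
Vera ∩ Ines: 13:15-14:30, 14:45-17:45.
Vera ∩ Ines ∩ Leo: 13:15-14:30, 14:45-17:45.
Vera ∩ Ines ∩ Leo ∩ Hana: 13:15-14:30, 14:45-15:15, 15:45-17:45.
Vera ∩ Ines ∩ Leo ∩ Hana ∩ Yosef: 13:15-14:30, 14:45-15:15, 15:45-17:45.
The first common window of at least 45 minutes is 13:15-14:30, so the earliest start is 13:15.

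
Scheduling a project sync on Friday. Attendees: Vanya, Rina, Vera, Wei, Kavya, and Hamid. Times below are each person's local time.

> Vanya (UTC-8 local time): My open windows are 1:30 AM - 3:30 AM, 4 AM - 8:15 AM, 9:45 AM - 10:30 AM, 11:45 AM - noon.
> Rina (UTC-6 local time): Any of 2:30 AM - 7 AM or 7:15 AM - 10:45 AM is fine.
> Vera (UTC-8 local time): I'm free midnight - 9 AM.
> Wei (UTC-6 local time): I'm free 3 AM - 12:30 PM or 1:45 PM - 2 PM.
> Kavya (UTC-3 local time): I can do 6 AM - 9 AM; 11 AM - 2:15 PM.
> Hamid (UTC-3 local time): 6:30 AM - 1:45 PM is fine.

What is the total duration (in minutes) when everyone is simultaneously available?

255

Vanya in UTC: 09:30-11:30, 12:00-16:15, 17:45-18:30, 19:45-20:00 (add 8h to convert from UTC-8).
Rina in UTC: 08:30-13:00, 13:15-16:45 (add 6h to convert from UTC-6).
Vera in UTC: 08:00-17:00 (add 8h to convert from UTC-8).
Wei in UTC: 09:00-18:30, 19:45-20:00 (add 6h to convert from UTC-6).
Kavya in UTC: 09:00-12:00, 14:00-17:15 (add 3h to convert from UTC-3).
Hamid in UTC: 09:30-16:45 (add 3h to convert from UTC-3).
Vanya ∩ Rina: 09:30-11:30, 12:00-13:00, 13:15-16:15.
Vanya ∩ Rina ∩ Vera: 09:30-11:30, 12:00-13:00, 13:15-16:15.
Vanya ∩ Rina ∩ Vera ∩ Wei: 09:30-11:30, 12:00-13:00, 13:15-16:15.
Vanya ∩ Rina ∩ Vera ∩ Wei ∩ Kavya: 09:30-11:30, 14:00-16:15.
Vanya ∩ Rina ∩ Vera ∩ Wei ∩ Kavya ∩ Hamid: 09:30-11:30, 14:00-16:15.
So the common availability across everyone is 09:30-11:30, 14:00-16:15.
Summing the common windows: 120 + 135 = 255 minutes.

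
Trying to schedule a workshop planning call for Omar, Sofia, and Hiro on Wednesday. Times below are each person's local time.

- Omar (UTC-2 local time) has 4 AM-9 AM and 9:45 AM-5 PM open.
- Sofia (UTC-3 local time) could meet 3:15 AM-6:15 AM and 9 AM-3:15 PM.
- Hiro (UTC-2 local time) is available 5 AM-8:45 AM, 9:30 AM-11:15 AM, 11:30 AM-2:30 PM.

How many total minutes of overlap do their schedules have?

390

Omar in UTC: 06:00-11:00, 11:45-19:00 (add 2h to convert from UTC-2).
Sofia in UTC: 06:15-09:15, 12:00-18:15 (add 3h to convert from UTC-3).
Hiro in UTC: 07:00-10:45, 11:30-13:15, 13:30-16:30 (add 2h to convert from UTC-2).
Omar ∩ Sofia: 06:15-09:15, 12:00-18:15.
Omar ∩ Sofia ∩ Hiro: 07:00-09:15, 12:00-13:15, 13:30-16:30.
Those are the intersection windows.
Summing the common windows: 135 + 75 + 180 = 390 minutes.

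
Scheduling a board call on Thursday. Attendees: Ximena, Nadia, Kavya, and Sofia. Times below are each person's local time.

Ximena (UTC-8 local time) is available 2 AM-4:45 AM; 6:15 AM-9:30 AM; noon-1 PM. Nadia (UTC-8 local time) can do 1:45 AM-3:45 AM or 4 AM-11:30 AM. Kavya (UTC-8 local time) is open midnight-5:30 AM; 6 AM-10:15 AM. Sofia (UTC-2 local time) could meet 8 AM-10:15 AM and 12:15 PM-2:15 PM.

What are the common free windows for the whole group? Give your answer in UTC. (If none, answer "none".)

10:00-11:45, 12:00-12:15, 14:15-16:15

Ximena in UTC: 10:00-12:45, 14:15-17:30, 20:00-21:00 (add 8h to convert from UTC-8).
Nadia in UTC: 09:45-11:45, 12:00-19:30 (add 8h to convert from UTC-8).
Kavya in UTC: 08:00-13:30, 14:00-18:15 (add 8h to convert from UTC-8).
Sofia in UTC: 10:00-12:15, 14:15-16:15 (add 2h to convert from UTC-2).
Ximena ∩ Nadia: 10:00-11:45, 12:00-12:45, 14:15-17:30.
Ximena ∩ Nadia ∩ Kavya: 10:00-11:45, 12:00-12:45, 14:15-17:30.
Ximena ∩ Nadia ∩ Kavya ∩ Sofia: 10:00-11:45, 12:00-12:15, 14:15-16:15.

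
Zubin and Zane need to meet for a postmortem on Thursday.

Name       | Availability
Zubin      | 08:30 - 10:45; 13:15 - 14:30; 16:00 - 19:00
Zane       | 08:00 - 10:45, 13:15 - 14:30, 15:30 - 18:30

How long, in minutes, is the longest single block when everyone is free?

Zubin ∩ Zane: 08:30-10:45, 13:15-14:30, 16:00-18:30.
The longest is 16:00-18:30 at 150 minutes.

150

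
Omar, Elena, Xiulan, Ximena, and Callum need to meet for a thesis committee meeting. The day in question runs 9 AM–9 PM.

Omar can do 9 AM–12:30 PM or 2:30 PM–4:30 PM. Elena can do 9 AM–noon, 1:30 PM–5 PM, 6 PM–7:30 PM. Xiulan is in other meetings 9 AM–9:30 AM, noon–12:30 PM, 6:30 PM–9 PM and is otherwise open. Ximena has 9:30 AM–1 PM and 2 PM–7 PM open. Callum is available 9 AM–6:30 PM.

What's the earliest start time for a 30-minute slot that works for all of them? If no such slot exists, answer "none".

Omar free: 09:00-12:30, 14:30-16:30.
Elena free: 09:00-12:00, 13:30-17:00, 18:00-19:30.
Xiulan free: 09:30-12:00, 12:30-18:30 (invert busy blocks within the working day).
Ximena free: 09:30-13:00, 14:00-19:00.
Callum free: 09:00-18:30.
Omar ∩ Elena: 09:00-12:00, 14:30-16:30.
Omar ∩ Elena ∩ Xiulan: 09:30-12:00, 14:30-16:30.
Omar ∩ Elena ∩ Xiulan ∩ Ximena: 09:30-12:00, 14:30-16:30.
Omar ∩ Elena ∩ Xiulan ∩ Ximena ∩ Callum: 09:30-12:00, 14:30-16:30.
The first common window of at least 30 minutes is 09:30-12:00, so the earliest start is 09:30.

09:30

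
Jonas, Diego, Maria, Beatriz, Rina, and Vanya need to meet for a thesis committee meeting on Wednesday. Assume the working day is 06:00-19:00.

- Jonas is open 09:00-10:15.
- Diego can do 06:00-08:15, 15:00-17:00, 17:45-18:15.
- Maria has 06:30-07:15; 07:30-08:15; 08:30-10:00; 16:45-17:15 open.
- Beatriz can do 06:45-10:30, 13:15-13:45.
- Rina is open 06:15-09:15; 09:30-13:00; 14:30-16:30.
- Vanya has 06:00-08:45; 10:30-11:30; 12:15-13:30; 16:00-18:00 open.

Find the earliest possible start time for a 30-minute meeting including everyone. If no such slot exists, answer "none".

Jonas ∩ Diego: ∅.
Jonas ∩ Diego ∩ Maria: ∅.
Jonas ∩ Diego ∩ Maria ∩ Beatriz: ∅.
Jonas ∩ Diego ∩ Maria ∩ Beatriz ∩ Rina: ∅.
Jonas ∩ Diego ∩ Maria ∩ Beatriz ∩ Rina ∩ Vanya: ∅.
There is no time when everyone is free.
No common window is at least 30 minutes long.

none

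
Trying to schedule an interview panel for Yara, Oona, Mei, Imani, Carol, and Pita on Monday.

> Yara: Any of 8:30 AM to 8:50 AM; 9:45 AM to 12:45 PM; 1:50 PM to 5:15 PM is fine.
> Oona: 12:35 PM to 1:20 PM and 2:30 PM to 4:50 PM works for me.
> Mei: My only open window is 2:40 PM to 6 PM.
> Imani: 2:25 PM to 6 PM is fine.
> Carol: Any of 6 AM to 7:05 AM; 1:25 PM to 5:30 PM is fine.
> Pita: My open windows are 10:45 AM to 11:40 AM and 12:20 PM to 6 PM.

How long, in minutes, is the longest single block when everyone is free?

Yara ∩ Oona: 12:35-12:45, 14:30-16:50.
Yara ∩ Oona ∩ Mei: 14:40-16:50.
Yara ∩ Oona ∩ Mei ∩ Imani: 14:40-16:50.
Yara ∩ Oona ∩ Mei ∩ Imani ∩ Carol: 14:40-16:50.
Yara ∩ Oona ∩ Mei ∩ Imani ∩ Carol ∩ Pita: 14:40-16:50.
The longest is 14:40-16:50 at 130 minutes.

130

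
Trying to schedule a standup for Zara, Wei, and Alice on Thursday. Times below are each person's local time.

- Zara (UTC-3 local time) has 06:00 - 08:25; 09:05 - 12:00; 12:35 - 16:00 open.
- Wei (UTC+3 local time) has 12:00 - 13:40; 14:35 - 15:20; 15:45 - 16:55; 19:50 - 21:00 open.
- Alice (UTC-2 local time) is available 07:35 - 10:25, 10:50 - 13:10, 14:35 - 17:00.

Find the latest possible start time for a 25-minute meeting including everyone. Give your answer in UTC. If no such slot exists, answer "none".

Zara in UTC: 09:00-11:25, 12:05-15:00, 15:35-19:00 (add 3h to convert from UTC-3).
Wei in UTC: 09:00-10:40, 11:35-12:20, 12:45-13:55, 16:50-18:00 (subtract 3h to convert from UTC+3).
Alice in UTC: 09:35-12:25, 12:50-15:10, 16:35-19:00 (add 2h to convert from UTC-2).
Zara ∩ Wei: 09:00-10:40, 12:05-12:20, 12:45-13:55, 16:50-18:00.
Zara ∩ Wei ∩ Alice: 09:35-10:40, 12:05-12:20, 12:50-13:55, 16:50-18:00.
So the common availability across everyone is 09:35-10:40, 12:05-12:20, 12:50-13:55, 16:50-18:00.
The last common window of at least 25 minutes is 16:50-18:00; a 25-minute meeting can start as late as 17:35 and still end by 18:00.

17:35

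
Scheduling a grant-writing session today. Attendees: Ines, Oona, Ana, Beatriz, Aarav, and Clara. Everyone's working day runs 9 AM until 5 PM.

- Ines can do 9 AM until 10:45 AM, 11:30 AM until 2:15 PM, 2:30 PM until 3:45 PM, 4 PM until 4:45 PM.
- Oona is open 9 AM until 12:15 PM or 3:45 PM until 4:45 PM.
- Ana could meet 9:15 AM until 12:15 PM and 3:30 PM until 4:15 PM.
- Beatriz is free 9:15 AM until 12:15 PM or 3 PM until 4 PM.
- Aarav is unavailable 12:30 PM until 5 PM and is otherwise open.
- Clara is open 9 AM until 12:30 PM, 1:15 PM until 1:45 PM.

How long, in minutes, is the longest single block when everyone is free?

90

Ines free: 09:00-10:45, 11:30-14:15, 14:30-15:45, 16:00-16:45.
Oona free: 09:00-12:15, 15:45-16:45.
Ana free: 09:15-12:15, 15:30-16:15.
Beatriz free: 09:15-12:15, 15:00-16:00.
Aarav free: 09:00-12:30 (invert busy blocks within the working day).
Clara free: 09:00-12:30, 13:15-13:45.
Ines ∩ Oona: 09:00-10:45, 11:30-12:15, 16:00-16:45.
Ines ∩ Oona ∩ Ana: 09:15-10:45, 11:30-12:15, 16:00-16:15.
Ines ∩ Oona ∩ Ana ∩ Beatriz: 09:15-10:45, 11:30-12:15.
Ines ∩ Oona ∩ Ana ∩ Beatriz ∩ Aarav: 09:15-10:45, 11:30-12:15.
Ines ∩ Oona ∩ Ana ∩ Beatriz ∩ Aarav ∩ Clara: 09:15-10:45, 11:30-12:15.
The longest is 09:15-10:45 at 90 minutes.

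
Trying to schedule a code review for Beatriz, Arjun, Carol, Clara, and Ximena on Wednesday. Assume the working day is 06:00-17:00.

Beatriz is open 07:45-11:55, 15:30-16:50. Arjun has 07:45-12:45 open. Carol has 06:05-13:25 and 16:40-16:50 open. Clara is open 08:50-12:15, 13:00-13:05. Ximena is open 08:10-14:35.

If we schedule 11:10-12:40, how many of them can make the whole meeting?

3

Arjun, Carol, and Ximena can make the full 11:10-12:40 slot — that's 3.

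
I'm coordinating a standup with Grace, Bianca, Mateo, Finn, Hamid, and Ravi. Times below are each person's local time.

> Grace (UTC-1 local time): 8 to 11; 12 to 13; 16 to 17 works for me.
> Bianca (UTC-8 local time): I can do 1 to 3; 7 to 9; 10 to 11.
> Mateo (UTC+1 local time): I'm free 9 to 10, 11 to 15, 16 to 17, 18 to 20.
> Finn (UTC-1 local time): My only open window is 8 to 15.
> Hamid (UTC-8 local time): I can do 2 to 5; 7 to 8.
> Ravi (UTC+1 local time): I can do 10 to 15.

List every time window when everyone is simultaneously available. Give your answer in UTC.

Grace in UTC: 09:00-12:00, 13:00-14:00, 17:00-18:00 (add 1h to convert from UTC-1).
Bianca in UTC: 09:00-11:00, 15:00-17:00, 18:00-19:00 (add 8h to convert from UTC-8).
Mateo in UTC: 08:00-09:00, 10:00-14:00, 15:00-16:00, 17:00-19:00 (subtract 1h to convert from UTC+1).
Finn in UTC: 09:00-16:00 (add 1h to convert from UTC-1).
Hamid in UTC: 10:00-13:00, 15:00-16:00 (add 8h to convert from UTC-8).
Ravi in UTC: 09:00-14:00 (subtract 1h to convert from UTC+1).
Grace ∩ Bianca: 09:00-11:00.
Grace ∩ Bianca ∩ Mateo: 10:00-11:00.
Grace ∩ Bianca ∩ Mateo ∩ Finn: 10:00-11:00.
Grace ∩ Bianca ∩ Mateo ∩ Finn ∩ Hamid: 10:00-11:00.
Grace ∩ Bianca ∩ Mateo ∩ Finn ∩ Hamid ∩ Ravi: 10:00-11:00.

10:00-11:00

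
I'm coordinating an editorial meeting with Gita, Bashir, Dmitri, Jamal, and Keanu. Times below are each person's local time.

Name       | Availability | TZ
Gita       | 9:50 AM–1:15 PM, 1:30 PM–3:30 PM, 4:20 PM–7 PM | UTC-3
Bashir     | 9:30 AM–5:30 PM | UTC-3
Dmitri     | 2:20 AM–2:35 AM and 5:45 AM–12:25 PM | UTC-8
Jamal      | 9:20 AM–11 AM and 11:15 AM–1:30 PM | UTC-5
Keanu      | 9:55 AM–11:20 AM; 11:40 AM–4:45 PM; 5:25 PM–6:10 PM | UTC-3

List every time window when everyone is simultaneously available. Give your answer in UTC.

14:40-16:00, 16:30-18:30

Gita in UTC: 12:50-16:15, 16:30-18:30, 19:20-22:00 (add 3h to convert from UTC-3).
Bashir in UTC: 12:30-20:30 (add 3h to convert from UTC-3).
Dmitri in UTC: 10:20-10:35, 13:45-20:25 (add 8h to convert from UTC-8).
Jamal in UTC: 14:20-16:00, 16:15-18:30 (add 5h to convert from UTC-5).
Keanu in UTC: 12:55-14:20, 14:40-19:45, 20:25-21:10 (add 3h to convert from UTC-3).
Gita ∩ Bashir: 12:50-16:15, 16:30-18:30, 19:20-20:30.
Gita ∩ Bashir ∩ Dmitri: 13:45-16:15, 16:30-18:30, 19:20-20:25.
Gita ∩ Bashir ∩ Dmitri ∩ Jamal: 14:20-16:00, 16:30-18:30.
Gita ∩ Bashir ∩ Dmitri ∩ Jamal ∩ Keanu: 14:40-16:00, 16:30-18:30.
Those are the intersection windows.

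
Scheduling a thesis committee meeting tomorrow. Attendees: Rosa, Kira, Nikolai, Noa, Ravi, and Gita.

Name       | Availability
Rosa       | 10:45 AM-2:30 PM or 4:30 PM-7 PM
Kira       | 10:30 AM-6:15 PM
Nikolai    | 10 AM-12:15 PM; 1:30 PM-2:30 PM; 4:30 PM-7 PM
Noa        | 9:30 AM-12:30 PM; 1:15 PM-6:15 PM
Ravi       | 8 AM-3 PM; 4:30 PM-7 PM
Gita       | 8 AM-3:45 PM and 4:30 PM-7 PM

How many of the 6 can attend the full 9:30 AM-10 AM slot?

Noa, Ravi, and Gita can make the full 09:30-10:00 slot — that's 3.

3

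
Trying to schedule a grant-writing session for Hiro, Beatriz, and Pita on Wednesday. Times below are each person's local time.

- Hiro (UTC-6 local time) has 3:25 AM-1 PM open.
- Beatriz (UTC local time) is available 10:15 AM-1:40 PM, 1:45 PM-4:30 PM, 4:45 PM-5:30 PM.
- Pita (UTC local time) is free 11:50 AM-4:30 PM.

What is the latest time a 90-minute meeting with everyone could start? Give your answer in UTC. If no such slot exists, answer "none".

Hiro in UTC: 09:25-19:00 (add 6h to convert from UTC-6).
Beatriz in UTC: 10:15-13:40, 13:45-16:30, 16:45-17:30.
Pita in UTC: 11:50-16:30.
Hiro ∩ Beatriz: 10:15-13:40, 13:45-16:30, 16:45-17:30.
Hiro ∩ Beatriz ∩ Pita: 11:50-13:40, 13:45-16:30.
The last common window of at least 90 minutes is 13:45-16:30; a 90-minute meeting can start as late as 15:00 and still end by 16:30.

15:00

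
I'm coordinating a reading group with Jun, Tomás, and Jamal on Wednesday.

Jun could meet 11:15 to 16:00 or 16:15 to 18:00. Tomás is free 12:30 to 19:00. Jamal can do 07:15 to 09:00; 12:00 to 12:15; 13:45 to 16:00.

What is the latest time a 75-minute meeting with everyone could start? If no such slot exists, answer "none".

Jun ∩ Tomás: 12:30-16:00, 16:15-18:00.
Jun ∩ Tomás ∩ Jamal: 13:45-16:00.
The last common window of at least 75 minutes is 13:45-16:00; a 75-minute meeting can start as late as 14:45 and still end by 16:00.

14:45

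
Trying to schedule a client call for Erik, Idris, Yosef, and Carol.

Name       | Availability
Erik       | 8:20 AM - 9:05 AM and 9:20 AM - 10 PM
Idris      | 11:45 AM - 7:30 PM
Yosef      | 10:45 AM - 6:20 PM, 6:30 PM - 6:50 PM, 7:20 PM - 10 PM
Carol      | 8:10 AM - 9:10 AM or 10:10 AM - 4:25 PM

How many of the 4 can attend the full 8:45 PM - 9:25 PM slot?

Erik and Yosef can make the full 20:45-21:25 slot — that's 2.

2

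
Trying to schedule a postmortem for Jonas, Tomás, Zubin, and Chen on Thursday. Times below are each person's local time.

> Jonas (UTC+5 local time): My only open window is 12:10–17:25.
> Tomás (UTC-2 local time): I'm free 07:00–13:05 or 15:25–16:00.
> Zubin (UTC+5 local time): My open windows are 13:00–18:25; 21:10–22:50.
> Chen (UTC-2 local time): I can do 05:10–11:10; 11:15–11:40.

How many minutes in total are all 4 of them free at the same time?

Jonas in UTC: 07:10-12:25 (subtract 5h to convert from UTC+5).
Tomás in UTC: 09:00-15:05, 17:25-18:00 (add 2h to convert from UTC-2).
Zubin in UTC: 08:00-13:25, 16:10-17:50 (subtract 5h to convert from UTC+5).
Chen in UTC: 07:10-13:10, 13:15-13:40 (add 2h to convert from UTC-2).
Jonas ∩ Tomás: 09:00-12:25.
Jonas ∩ Tomás ∩ Zubin: 09:00-12:25.
Jonas ∩ Tomás ∩ Zubin ∩ Chen: 09:00-12:25.
So the common availability across everyone is 09:00-12:25.
That's a single block of 205 minutes.

205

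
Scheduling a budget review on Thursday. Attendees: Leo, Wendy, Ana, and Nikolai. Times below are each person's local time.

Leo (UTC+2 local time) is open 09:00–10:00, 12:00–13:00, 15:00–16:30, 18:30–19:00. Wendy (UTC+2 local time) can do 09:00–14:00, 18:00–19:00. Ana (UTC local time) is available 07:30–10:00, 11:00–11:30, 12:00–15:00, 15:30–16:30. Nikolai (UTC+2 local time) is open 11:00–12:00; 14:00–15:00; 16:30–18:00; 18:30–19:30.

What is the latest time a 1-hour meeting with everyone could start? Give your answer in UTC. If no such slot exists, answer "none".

Leo in UTC: 07:00-08:00, 10:00-11:00, 13:00-14:30, 16:30-17:00 (subtract 2h to convert from UTC+2).
Wendy in UTC: 07:00-12:00, 16:00-17:00 (subtract 2h to convert from UTC+2).
Ana in UTC: 07:30-10:00, 11:00-11:30, 12:00-15:00, 15:30-16:30.
Nikolai in UTC: 09:00-10:00, 12:00-13:00, 14:30-16:00, 16:30-17:30 (subtract 2h to convert from UTC+2).
Leo ∩ Wendy: 07:00-08:00, 10:00-11:00, 16:30-17:00.
Leo ∩ Wendy ∩ Ana: 07:30-08:00.
Leo ∩ Wendy ∩ Ana ∩ Nikolai: ∅.
There is no time when everyone is free.
No common window is at least 60 minutes long.

none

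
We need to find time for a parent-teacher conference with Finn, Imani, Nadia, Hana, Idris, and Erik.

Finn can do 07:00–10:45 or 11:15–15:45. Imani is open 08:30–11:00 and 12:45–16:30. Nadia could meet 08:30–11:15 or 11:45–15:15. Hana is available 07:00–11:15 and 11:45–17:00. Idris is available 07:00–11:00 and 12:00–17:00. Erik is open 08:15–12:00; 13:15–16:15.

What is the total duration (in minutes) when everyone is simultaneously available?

255

Finn ∩ Imani: 08:30-10:45, 12:45-15:45.
Finn ∩ Imani ∩ Nadia: 08:30-10:45, 12:45-15:15.
Finn ∩ Imani ∩ Nadia ∩ Hana: 08:30-10:45, 12:45-15:15.
Finn ∩ Imani ∩ Nadia ∩ Hana ∩ Idris: 08:30-10:45, 12:45-15:15.
Finn ∩ Imani ∩ Nadia ∩ Hana ∩ Idris ∩ Erik: 08:30-10:45, 13:15-15:15.
Summing the common windows: 135 + 120 = 255 minutes.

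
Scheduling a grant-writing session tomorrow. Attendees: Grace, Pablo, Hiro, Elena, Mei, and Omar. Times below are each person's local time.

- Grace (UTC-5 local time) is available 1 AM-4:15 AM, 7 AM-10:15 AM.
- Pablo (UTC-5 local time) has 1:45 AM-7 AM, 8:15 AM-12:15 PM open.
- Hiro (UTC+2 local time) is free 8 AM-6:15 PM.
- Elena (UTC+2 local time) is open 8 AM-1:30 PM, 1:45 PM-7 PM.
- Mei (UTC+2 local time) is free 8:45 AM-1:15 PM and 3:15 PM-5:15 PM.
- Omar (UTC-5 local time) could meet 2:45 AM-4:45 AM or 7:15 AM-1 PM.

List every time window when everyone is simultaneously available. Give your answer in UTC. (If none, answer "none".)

Grace in UTC: 06:00-09:15, 12:00-15:15 (add 5h to convert from UTC-5).
Pablo in UTC: 06:45-12:00, 13:15-17:15 (add 5h to convert from UTC-5).
Hiro in UTC: 06:00-16:15 (subtract 2h to convert from UTC+2).
Elena in UTC: 06:00-11:30, 11:45-17:00 (subtract 2h to convert from UTC+2).
Mei in UTC: 06:45-11:15, 13:15-15:15 (subtract 2h to convert from UTC+2).
Omar in UTC: 07:45-09:45, 12:15-18:00 (add 5h to convert from UTC-5).
Grace ∩ Pablo: 06:45-09:15, 13:15-15:15.
Grace ∩ Pablo ∩ Hiro: 06:45-09:15, 13:15-15:15.
Grace ∩ Pablo ∩ Hiro ∩ Elena: 06:45-09:15, 13:15-15:15.
Grace ∩ Pablo ∩ Hiro ∩ Elena ∩ Mei: 06:45-09:15, 13:15-15:15.
Grace ∩ Pablo ∩ Hiro ∩ Elena ∩ Mei ∩ Omar: 07:45-09:15, 13:15-15:15.

07:45-09:15, 13:15-15:15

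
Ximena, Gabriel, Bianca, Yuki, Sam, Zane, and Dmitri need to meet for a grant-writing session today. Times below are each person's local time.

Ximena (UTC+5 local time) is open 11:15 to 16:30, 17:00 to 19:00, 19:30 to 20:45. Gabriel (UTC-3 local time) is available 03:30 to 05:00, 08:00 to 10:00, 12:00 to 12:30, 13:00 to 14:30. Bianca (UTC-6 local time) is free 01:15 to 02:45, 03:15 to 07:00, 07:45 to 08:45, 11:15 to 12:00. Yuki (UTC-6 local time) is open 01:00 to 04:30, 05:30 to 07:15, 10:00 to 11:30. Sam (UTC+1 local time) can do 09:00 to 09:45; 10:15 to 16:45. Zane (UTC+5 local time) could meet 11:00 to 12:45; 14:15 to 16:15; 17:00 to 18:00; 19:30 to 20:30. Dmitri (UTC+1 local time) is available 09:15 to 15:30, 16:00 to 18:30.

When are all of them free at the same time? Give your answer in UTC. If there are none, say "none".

Ximena in UTC: 06:15-11:30, 12:00-14:00, 14:30-15:45 (subtract 5h to convert from UTC+5).
Gabriel in UTC: 06:30-08:00, 11:00-13:00, 15:00-15:30, 16:00-17:30 (add 3h to convert from UTC-3).
Bianca in UTC: 07:15-08:45, 09:15-13:00, 13:45-14:45, 17:15-18:00 (add 6h to convert from UTC-6).
Yuki in UTC: 07:00-10:30, 11:30-13:15, 16:00-17:30 (add 6h to convert from UTC-6).
Sam in UTC: 08:00-08:45, 09:15-15:45 (subtract 1h to convert from UTC+1).
Zane in UTC: 06:00-07:45, 09:15-11:15, 12:00-13:00, 14:30-15:30 (subtract 5h to convert from UTC+5).
Dmitri in UTC: 08:15-14:30, 15:00-17:30 (subtract 1h to convert from UTC+1).
Ximena ∩ Gabriel: 06:30-08:00, 11:00-11:30, 12:00-13:00, 15:00-15:30.
Ximena ∩ Gabriel ∩ Bianca: 07:15-08:00, 11:00-11:30, 12:00-13:00.
Ximena ∩ Gabriel ∩ Bianca ∩ Yuki: 07:15-08:00, 12:00-13:00.
Ximena ∩ Gabriel ∩ Bianca ∩ Yuki ∩ Sam: 12:00-13:00.
Ximena ∩ Gabriel ∩ Bianca ∩ Yuki ∩ Sam ∩ Zane: 12:00-13:00.
Ximena ∩ Gabriel ∩ Bianca ∩ Yuki ∩ Sam ∩ Zane ∩ Dmitri: 12:00-13:00.

12:00-13:00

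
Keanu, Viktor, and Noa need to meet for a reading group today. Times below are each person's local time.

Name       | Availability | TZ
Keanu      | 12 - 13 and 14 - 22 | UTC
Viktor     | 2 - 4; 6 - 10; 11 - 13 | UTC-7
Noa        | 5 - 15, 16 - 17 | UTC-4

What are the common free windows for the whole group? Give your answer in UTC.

14:00-17:00, 18:00-19:00

Keanu in UTC: 12:00-13:00, 14:00-22:00.
Viktor in UTC: 09:00-11:00, 13:00-17:00, 18:00-20:00 (add 7h to convert from UTC-7).
Noa in UTC: 09:00-19:00, 20:00-21:00 (add 4h to convert from UTC-4).
Keanu ∩ Viktor: 14:00-17:00, 18:00-20:00.
Keanu ∩ Viktor ∩ Noa: 14:00-17:00, 18:00-19:00.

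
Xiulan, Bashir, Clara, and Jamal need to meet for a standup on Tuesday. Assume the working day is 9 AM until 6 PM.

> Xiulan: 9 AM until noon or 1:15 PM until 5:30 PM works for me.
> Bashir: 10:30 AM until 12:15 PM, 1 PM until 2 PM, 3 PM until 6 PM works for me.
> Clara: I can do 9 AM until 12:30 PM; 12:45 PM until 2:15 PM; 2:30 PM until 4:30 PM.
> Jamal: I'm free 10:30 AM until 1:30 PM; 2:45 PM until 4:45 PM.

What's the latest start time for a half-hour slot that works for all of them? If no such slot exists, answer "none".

16:00

Xiulan ∩ Bashir: 10:30-12:00, 13:15-14:00, 15:00-17:30.
Xiulan ∩ Bashir ∩ Clara: 10:30-12:00, 13:15-14:00, 15:00-16:30.
Xiulan ∩ Bashir ∩ Clara ∩ Jamal: 10:30-12:00, 13:15-13:30, 15:00-16:30.
The last common window of at least 30 minutes is 15:00-16:30; a 30-minute meeting can start as late as 16:00 and still end by 16:30.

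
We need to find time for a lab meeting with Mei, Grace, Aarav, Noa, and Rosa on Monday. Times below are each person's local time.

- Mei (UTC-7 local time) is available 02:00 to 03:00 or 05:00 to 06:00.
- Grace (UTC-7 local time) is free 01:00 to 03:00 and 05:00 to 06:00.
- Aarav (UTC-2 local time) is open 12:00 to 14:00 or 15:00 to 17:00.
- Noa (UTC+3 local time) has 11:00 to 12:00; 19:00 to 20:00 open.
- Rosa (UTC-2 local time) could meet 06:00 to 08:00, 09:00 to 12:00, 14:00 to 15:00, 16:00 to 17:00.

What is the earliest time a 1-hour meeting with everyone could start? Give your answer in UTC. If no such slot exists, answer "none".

Mei in UTC: 09:00-10:00, 12:00-13:00 (add 7h to convert from UTC-7).
Grace in UTC: 08:00-10:00, 12:00-13:00 (add 7h to convert from UTC-7).
Aarav in UTC: 14:00-16:00, 17:00-19:00 (add 2h to convert from UTC-2).
Noa in UTC: 08:00-09:00, 16:00-17:00 (subtract 3h to convert from UTC+3).
Rosa in UTC: 08:00-10:00, 11:00-14:00, 16:00-17:00, 18:00-19:00 (add 2h to convert from UTC-2).
Mei ∩ Grace: 09:00-10:00, 12:00-13:00.
Mei ∩ Grace ∩ Aarav: ∅.
Mei ∩ Grace ∩ Aarav ∩ Noa: ∅.
Mei ∩ Grace ∩ Aarav ∩ Noa ∩ Rosa: ∅.
There is no time when everyone is free.
No common window is at least 60 minutes long.

none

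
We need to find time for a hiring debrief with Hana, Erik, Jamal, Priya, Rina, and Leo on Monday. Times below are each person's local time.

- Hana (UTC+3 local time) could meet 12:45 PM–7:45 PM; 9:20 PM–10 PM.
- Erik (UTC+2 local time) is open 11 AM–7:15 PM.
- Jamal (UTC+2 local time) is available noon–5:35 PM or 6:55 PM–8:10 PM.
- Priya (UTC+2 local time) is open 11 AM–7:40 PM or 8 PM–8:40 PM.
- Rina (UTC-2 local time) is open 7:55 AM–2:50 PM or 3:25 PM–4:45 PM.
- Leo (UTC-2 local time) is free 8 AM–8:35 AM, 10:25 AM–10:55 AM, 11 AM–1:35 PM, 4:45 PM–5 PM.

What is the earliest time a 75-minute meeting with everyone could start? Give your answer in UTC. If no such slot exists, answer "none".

13:00

Hana in UTC: 09:45-16:45, 18:20-19:00 (subtract 3h to convert from UTC+3).
Erik in UTC: 09:00-17:15 (subtract 2h to convert from UTC+2).
Jamal in UTC: 10:00-15:35, 16:55-18:10 (subtract 2h to convert from UTC+2).
Priya in UTC: 09:00-17:40, 18:00-18:40 (subtract 2h to convert from UTC+2).
Rina in UTC: 09:55-16:50, 17:25-18:45 (add 2h to convert from UTC-2).
Leo in UTC: 10:00-10:35, 12:25-12:55, 13:00-15:35, 18:45-19:00 (add 2h to convert from UTC-2).
Hana ∩ Erik: 09:45-16:45.
Hana ∩ Erik ∩ Jamal: 10:00-15:35.
Hana ∩ Erik ∩ Jamal ∩ Priya: 10:00-15:35.
Hana ∩ Erik ∩ Jamal ∩ Priya ∩ Rina: 10:00-15:35.
Hana ∩ Erik ∩ Jamal ∩ Priya ∩ Rina ∩ Leo: 10:00-10:35, 12:25-12:55, 13:00-15:35.
So the common availability across everyone is 10:00-10:35, 12:25-12:55, 13:00-15:35.
The first common window of at least 75 minutes is 13:00-15:35, so the earliest start is 13:00.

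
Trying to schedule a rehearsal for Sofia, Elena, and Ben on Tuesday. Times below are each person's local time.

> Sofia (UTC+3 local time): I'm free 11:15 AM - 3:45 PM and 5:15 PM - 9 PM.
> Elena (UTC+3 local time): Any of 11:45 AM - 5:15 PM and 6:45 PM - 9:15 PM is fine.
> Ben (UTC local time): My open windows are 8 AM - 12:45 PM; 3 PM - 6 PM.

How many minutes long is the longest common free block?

Sofia in UTC: 08:15-12:45, 14:15-18:00 (subtract 3h to convert from UTC+3).
Elena in UTC: 08:45-14:15, 15:45-18:15 (subtract 3h to convert from UTC+3).
Ben in UTC: 08:00-12:45, 15:00-18:00.
Sofia ∩ Elena: 08:45-12:45, 15:45-18:00.
Sofia ∩ Elena ∩ Ben: 08:45-12:45, 15:45-18:00.
So the common availability across everyone is 08:45-12:45, 15:45-18:00.
The longest is 08:45-12:45 at 240 minutes.

240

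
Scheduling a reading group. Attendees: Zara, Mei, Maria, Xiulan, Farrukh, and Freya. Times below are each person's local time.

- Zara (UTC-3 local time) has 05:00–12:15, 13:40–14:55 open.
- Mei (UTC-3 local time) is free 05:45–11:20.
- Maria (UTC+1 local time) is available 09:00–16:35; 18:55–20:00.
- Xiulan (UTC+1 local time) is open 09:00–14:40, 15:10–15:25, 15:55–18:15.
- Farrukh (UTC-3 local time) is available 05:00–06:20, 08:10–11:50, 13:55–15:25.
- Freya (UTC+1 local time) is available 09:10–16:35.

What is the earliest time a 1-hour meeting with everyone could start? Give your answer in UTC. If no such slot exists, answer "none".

11:10

Zara in UTC: 08:00-15:15, 16:40-17:55 (add 3h to convert from UTC-3).
Mei in UTC: 08:45-14:20 (add 3h to convert from UTC-3).
Maria in UTC: 08:00-15:35, 17:55-19:00 (subtract 1h to convert from UTC+1).
Xiulan in UTC: 08:00-13:40, 14:10-14:25, 14:55-17:15 (subtract 1h to convert from UTC+1).
Farrukh in UTC: 08:00-09:20, 11:10-14:50, 16:55-18:25 (add 3h to convert from UTC-3).
Freya in UTC: 08:10-15:35 (subtract 1h to convert from UTC+1).
Zara ∩ Mei: 08:45-14:20.
Zara ∩ Mei ∩ Maria: 08:45-14:20.
Zara ∩ Mei ∩ Maria ∩ Xiulan: 08:45-13:40, 14:10-14:20.
Zara ∩ Mei ∩ Maria ∩ Xiulan ∩ Farrukh: 08:45-09:20, 11:10-13:40, 14:10-14:20.
Zara ∩ Mei ∩ Maria ∩ Xiulan ∩ Farrukh ∩ Freya: 08:45-09:20, 11:10-13:40, 14:10-14:20.
The first common window of at least 60 minutes is 11:10-13:40, so the earliest start is 11:10.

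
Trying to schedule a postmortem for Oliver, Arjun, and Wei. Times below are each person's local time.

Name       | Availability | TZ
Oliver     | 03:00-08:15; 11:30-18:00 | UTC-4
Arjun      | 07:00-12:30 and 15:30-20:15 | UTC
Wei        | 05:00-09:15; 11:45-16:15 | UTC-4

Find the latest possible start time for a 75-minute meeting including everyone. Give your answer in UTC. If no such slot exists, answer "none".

Oliver in UTC: 07:00-12:15, 15:30-22:00 (add 4h to convert from UTC-4).
Arjun in UTC: 07:00-12:30, 15:30-20:15.
Wei in UTC: 09:00-13:15, 15:45-20:15 (add 4h to convert from UTC-4).
Oliver ∩ Arjun: 07:00-12:15, 15:30-20:15.
Oliver ∩ Arjun ∩ Wei: 09:00-12:15, 15:45-20:15.
The last common window of at least 75 minutes is 15:45-20:15; a 75-minute meeting can start as late as 19:00 and still end by 20:15.

19:00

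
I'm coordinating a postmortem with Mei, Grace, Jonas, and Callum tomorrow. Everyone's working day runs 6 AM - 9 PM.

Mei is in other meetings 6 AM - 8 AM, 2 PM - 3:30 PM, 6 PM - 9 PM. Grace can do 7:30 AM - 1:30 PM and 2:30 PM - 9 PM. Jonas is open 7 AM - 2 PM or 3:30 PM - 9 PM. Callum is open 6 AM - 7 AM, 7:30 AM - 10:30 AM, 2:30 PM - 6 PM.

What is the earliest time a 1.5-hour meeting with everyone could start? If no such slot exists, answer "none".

Mei free: 08:00-14:00, 15:30-18:00 (invert busy blocks within the working day).
Grace free: 07:30-13:30, 14:30-21:00.
Jonas free: 07:00-14:00, 15:30-21:00.
Callum free: 06:00-07:00, 07:30-10:30, 14:30-18:00.
Mei ∩ Grace: 08:00-13:30, 15:30-18:00.
Mei ∩ Grace ∩ Jonas: 08:00-13:30, 15:30-18:00.
Mei ∩ Grace ∩ Jonas ∩ Callum: 08:00-10:30, 15:30-18:00.
The first common window of at least 90 minutes is 08:00-10:30, so the earliest start is 08:00.

08:00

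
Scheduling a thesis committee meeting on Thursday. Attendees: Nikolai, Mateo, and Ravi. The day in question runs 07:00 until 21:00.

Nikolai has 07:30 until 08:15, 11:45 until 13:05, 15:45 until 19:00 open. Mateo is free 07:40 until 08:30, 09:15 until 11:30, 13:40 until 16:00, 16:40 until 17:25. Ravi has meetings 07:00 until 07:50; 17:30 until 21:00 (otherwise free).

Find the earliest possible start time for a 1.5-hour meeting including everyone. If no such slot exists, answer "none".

Nikolai free: 07:30-08:15, 11:45-13:05, 15:45-19:00.
Mateo free: 07:40-08:30, 09:15-11:30, 13:40-16:00, 16:40-17:25.
Ravi free: 07:50-17:30 (invert busy blocks within the working day).
Nikolai ∩ Mateo: 07:40-08:15, 15:45-16:00, 16:40-17:25.
Nikolai ∩ Mateo ∩ Ravi: 07:50-08:15, 15:45-16:00, 16:40-17:25.
No common window is at least 90 minutes long.

none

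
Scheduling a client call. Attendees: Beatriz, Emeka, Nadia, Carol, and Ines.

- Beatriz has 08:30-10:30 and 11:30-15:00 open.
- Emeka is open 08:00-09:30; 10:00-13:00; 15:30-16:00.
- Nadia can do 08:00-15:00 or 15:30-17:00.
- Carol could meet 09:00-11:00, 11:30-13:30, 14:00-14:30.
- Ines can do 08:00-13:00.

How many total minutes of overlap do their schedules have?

150

Beatriz ∩ Emeka: 08:30-09:30, 10:00-10:30, 11:30-13:00.
Beatriz ∩ Emeka ∩ Nadia: 08:30-09:30, 10:00-10:30, 11:30-13:00.
Beatriz ∩ Emeka ∩ Nadia ∩ Carol: 09:00-09:30, 10:00-10:30, 11:30-13:00.
Beatriz ∩ Emeka ∩ Nadia ∩ Carol ∩ Ines: 09:00-09:30, 10:00-10:30, 11:30-13:00.
Those are the intersection windows.
Summing the common windows: 30 + 30 + 90 = 150 minutes.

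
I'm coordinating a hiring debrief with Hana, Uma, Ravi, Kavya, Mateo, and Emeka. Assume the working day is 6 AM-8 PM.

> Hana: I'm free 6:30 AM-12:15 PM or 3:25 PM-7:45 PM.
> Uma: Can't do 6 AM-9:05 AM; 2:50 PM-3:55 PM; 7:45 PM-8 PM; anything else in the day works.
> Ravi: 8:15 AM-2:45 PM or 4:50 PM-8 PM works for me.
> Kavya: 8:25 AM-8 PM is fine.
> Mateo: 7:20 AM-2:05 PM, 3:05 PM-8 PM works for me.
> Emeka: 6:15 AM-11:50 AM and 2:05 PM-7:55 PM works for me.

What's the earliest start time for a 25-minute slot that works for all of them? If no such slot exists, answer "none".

Hana free: 06:30-12:15, 15:25-19:45.
Uma free: 09:05-14:50, 15:55-19:45 (invert busy blocks within the working day).
Ravi free: 08:15-14:45, 16:50-20:00.
Kavya free: 08:25-20:00.
Mateo free: 07:20-14:05, 15:05-20:00.
Emeka free: 06:15-11:50, 14:05-19:55.
Hana ∩ Uma: 09:05-12:15, 15:55-19:45.
Hana ∩ Uma ∩ Ravi: 09:05-12:15, 16:50-19:45.
Hana ∩ Uma ∩ Ravi ∩ Kavya: 09:05-12:15, 16:50-19:45.
Hana ∩ Uma ∩ Ravi ∩ Kavya ∩ Mateo: 09:05-12:15, 16:50-19:45.
Hana ∩ Uma ∩ Ravi ∩ Kavya ∩ Mateo ∩ Emeka: 09:05-11:50, 16:50-19:45.
Those are the intersection windows.
The first common window of at least 25 minutes is 09:05-11:50, so the earliest start is 09:05.

09:05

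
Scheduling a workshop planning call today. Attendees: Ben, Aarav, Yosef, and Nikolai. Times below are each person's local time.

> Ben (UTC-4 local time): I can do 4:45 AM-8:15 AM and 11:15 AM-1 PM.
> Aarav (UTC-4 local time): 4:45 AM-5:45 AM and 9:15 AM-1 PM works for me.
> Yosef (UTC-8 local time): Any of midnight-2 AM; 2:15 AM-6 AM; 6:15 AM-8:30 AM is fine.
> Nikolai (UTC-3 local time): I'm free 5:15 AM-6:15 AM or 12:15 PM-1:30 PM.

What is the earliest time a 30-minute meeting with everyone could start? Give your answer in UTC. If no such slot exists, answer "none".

08:45

Ben in UTC: 08:45-12:15, 15:15-17:00 (add 4h to convert from UTC-4).
Aarav in UTC: 08:45-09:45, 13:15-17:00 (add 4h to convert from UTC-4).
Yosef in UTC: 08:00-10:00, 10:15-14:00, 14:15-16:30 (add 8h to convert from UTC-8).
Nikolai in UTC: 08:15-09:15, 15:15-16:30 (add 3h to convert from UTC-3).
Ben ∩ Aarav: 08:45-09:45, 15:15-17:00.
Ben ∩ Aarav ∩ Yosef: 08:45-09:45, 15:15-16:30.
Ben ∩ Aarav ∩ Yosef ∩ Nikolai: 08:45-09:15, 15:15-16:30.
The first common window of at least 30 minutes is 08:45-09:15, so the earliest start is 08:45.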